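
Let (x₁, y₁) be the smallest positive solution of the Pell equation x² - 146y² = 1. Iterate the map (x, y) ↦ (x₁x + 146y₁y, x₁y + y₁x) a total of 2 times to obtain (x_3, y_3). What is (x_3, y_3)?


Step 1: Find the fundamental solution (x₁, y₁) of x² - 146y² = 1.
  Expand √146 as a continued fraction. a₀ = ⌊√146⌋ = 12; iterate m_{k+1} = d_k·a_k − m_k, d_{k+1} = (146 − m_{k+1}²)/d_k, a_{k+1} = ⌊(a₀ + m_{k+1})/d_{k+1}⌋ (starting m₀ = 0, d₀ = 1), with convergents p_k = a_k·p_{k-1} + p_{k-2}, q_k = a_k·q_{k-1} + q_{k-2} (p₋₁ = 1, q₋₁ = 0):
  k = 0: a₀ = 12; p₀/q₀ = 12/1; p₀² − 146·q₀² = 144 − 146 = -2.
  k = 1: m = 12, d = 2, a = ⌊(12 + 12)/2⌋ = 12; p/q = (12·12 + 1)/(12·1 + 0) = 145/12; p² − 146·q² = 21025 − 21024 = 1.
  The first convergent with p² − 146·q² = 1 gives the fundamental solution (x₁, y₁) = (145, 12).
Step 2: Apply the recurrence (x_{n+1}, y_{n+1}) = (x₁x_n + 146y₁y_n, x₁y_n + y₁x_n) repeatedly.
  From (x_1, y_1) = (145, 12): x_2 = 145·145 + 146·12·12 = 42049; y_2 = 145·12 + 12·145 = 3480.
  From (x_2, y_2) = (42049, 3480): x_3 = 145·42049 + 146·12·3480 = 12194065; y_3 = 145·3480 + 12·42049 = 1009188.
Step 3: Verify x_3² - 146·y_3² = 148695221224225 - 148695221224224 = 1 (should be 1). ✓

(x_1, y_1) = (145, 12); (x_3, y_3) = (12194065, 1009188).


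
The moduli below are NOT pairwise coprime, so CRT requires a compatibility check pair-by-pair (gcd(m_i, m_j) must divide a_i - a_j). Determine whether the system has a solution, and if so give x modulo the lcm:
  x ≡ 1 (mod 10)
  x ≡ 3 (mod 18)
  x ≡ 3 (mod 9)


Moduli 10, 18, 9 are not pairwise coprime, so CRT works modulo lcm(m_i) when all pairwise compatibility conditions hold.
Pairwise compatibility: gcd(m_i, m_j) must divide a_i - a_j for every pair.
Merge one congruence at a time:
  Start: x ≡ 1 (mod 10).
  Combine with x ≡ 3 (mod 18): gcd(10, 18) = 2; 3 - 1 = 2, which IS divisible by 2, so compatible.
    Write x = 1 + 10·t and substitute into x ≡ 3 (mod 18): 10·t ≡ 3 − 1 = 2 (mod 18).
    Divide the congruence (and modulus) by g = 2: 5·t ≡ 1 (mod 9).
    The inverse of 5 mod 9 is 2 (since 5·2 = 10 = 1·9 + 1), so t ≡ 2·1 = 2 ≡ 2 (mod 9).
    Then x = 1 + 10·2 = 21, valid modulo lcm(10, 18) = 90: x ≡ 21 (mod 90).
  Combine with x ≡ 3 (mod 9): gcd(90, 9) = 9; 3 - 21 = -18, which IS divisible by 9, so compatible.
    Write x = 21 + 90·t and substitute into x ≡ 3 (mod 9): 90·t ≡ 3 − 21 = -18 (mod 9).
    Divide the congruence (and modulus) by g = 9: 10·t ≡ -2 (mod 1).
    Modulo 1 every t works; take t = 0.
    Then x = 21 + 90·0 = 21, valid modulo lcm(90, 9) = 90: x ≡ 21 (mod 90).
Verify: 21 mod 10 = 1, 21 mod 18 = 3, 21 mod 9 = 3.

x ≡ 21 (mod 90).


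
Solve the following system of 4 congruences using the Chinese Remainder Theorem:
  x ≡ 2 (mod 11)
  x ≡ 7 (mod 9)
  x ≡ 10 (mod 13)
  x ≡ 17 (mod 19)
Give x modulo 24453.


Product of moduli M = 11 · 9 · 13 · 19 = 24453.
Merge one congruence at a time:
  Start: x ≡ 2 (mod 11).
  Combine with x ≡ 7 (mod 9); new modulus lcm = 99.
    Write x = 2 + 11·t and substitute into x ≡ 7 (mod 9): 11·t ≡ 7 − 2 = 5 (mod 9).
    Reduce coefficients mod 9: 2·t ≡ 5 (mod 9).
    The inverse of 2 mod 9 is 5 (since 2·5 = 10 = 1·9 + 1), so t ≡ 5·5 = 25 ≡ 7 (mod 9).
    Then x = 2 + 11·7 = 79, valid modulo lcm(11, 9) = 99: x ≡ 79 (mod 99).
  Combine with x ≡ 10 (mod 13); new modulus lcm = 1287.
    Write x = 79 + 99·t and substitute into x ≡ 10 (mod 13): 99·t ≡ 10 − 79 = -69 (mod 13).
    Reduce coefficients mod 13: 8·t ≡ 9 (mod 13).
    The inverse of 8 mod 13 is 5 (since 8·5 = 40 = 3·13 + 1), so t ≡ 5·9 = 45 ≡ 6 (mod 13).
    Then x = 79 + 99·6 = 673, valid modulo lcm(99, 13) = 1287: x ≡ 673 (mod 1287).
  Combine with x ≡ 17 (mod 19); new modulus lcm = 24453.
    Write x = 673 + 1287·t and substitute into x ≡ 17 (mod 19): 1287·t ≡ 17 − 673 = -656 (mod 19).
    Reduce coefficients mod 19: 14·t ≡ 9 (mod 19).
    The inverse of 14 mod 19 is 15 (since 14·15 = 210 = 11·19 + 1), so t ≡ 15·9 = 135 ≡ 2 (mod 19).
    Then x = 673 + 1287·2 = 3247, valid modulo lcm(1287, 19) = 24453: x ≡ 3247 (mod 24453).
Verify against each original: 3247 mod 11 = 2, 3247 mod 9 = 7, 3247 mod 13 = 10, 3247 mod 19 = 17.

x ≡ 3247 (mod 24453).


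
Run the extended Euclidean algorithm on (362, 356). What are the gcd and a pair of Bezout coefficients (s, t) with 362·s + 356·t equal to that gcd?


Euclidean algorithm on (362, 356) — divide until remainder is 0:
  362 = 1 · 356 + 6
  356 = 59 · 6 + 2
  6 = 3 · 2 + 0
gcd(362, 356) = 2.
Track Bezout coefficients alongside the remainders: start with r₀ = 362 = a·1 + b·0 (s = 1, t = 0) and r₁ = 356 = a·0 + b·1 (s = 0, t = 1); each new remainder r_{k+1} = r_{k-1} − q_k·r_k inherits s_{k+1} = s_{k-1} − q_k·s_k, t_{k+1} = t_{k-1} − q_k·t_k, so r_k = a·s_k + b·t_k at every step:
  q = 1: r = 6, s = 1 − 1·0 = 1, t = 0 − 1·1 = -1  (check: 362·1 + 356·(-1) = 6)
  q = 59: r = 2, s = 0 − 59·1 = -59, t = 1 − 59·(-1) = 60  (check: 362·(-59) + 356·60 = 2)
The row with r = 2 (the gcd) gives the Bezout coefficients s = -59, t = 60.
Result: 362 · (-59) + 356 · (60) = 2.

gcd(362, 356) = 2; s = -59, t = 60 (check: 362·(-59) + 356·60 = 2).


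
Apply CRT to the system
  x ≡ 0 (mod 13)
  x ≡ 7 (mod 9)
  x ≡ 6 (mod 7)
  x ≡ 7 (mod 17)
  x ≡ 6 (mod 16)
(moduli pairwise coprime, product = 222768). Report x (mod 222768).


Product of moduli M = 13 · 9 · 7 · 17 · 16 = 222768.
Merge one congruence at a time:
  Start: x ≡ 0 (mod 13).
  Combine with x ≡ 7 (mod 9); new modulus lcm = 117.
    Write x = 0 + 13·t and substitute into x ≡ 7 (mod 9): 13·t ≡ 7 − 0 = 7 (mod 9).
    Reduce coefficients mod 9: 4·t ≡ 7 (mod 9).
    The inverse of 4 mod 9 is 7 (since 4·7 = 28 = 3·9 + 1), so t ≡ 7·7 = 49 ≡ 4 (mod 9).
    Then x = 0 + 13·4 = 52, valid modulo lcm(13, 9) = 117: x ≡ 52 (mod 117).
  Combine with x ≡ 6 (mod 7); new modulus lcm = 819.
    Write x = 52 + 117·t and substitute into x ≡ 6 (mod 7): 117·t ≡ 6 − 52 = -46 (mod 7).
    Reduce coefficients mod 7: 5·t ≡ 3 (mod 7).
    The inverse of 5 mod 7 is 3 (since 5·3 = 15 = 2·7 + 1), so t ≡ 3·3 = 9 ≡ 2 (mod 7).
    Then x = 52 + 117·2 = 286, valid modulo lcm(117, 7) = 819: x ≡ 286 (mod 819).
  Combine with x ≡ 7 (mod 17); new modulus lcm = 13923.
    Write x = 286 + 819·t and substitute into x ≡ 7 (mod 17): 819·t ≡ 7 − 286 = -279 (mod 17).
    Reduce coefficients mod 17: 3·t ≡ 10 (mod 17).
    The inverse of 3 mod 17 is 6 (since 3·6 = 18 = 1·17 + 1), so t ≡ 6·10 = 60 ≡ 9 (mod 17).
    Then x = 286 + 819·9 = 7657, valid modulo lcm(819, 17) = 13923: x ≡ 7657 (mod 13923).
  Combine with x ≡ 6 (mod 16); new modulus lcm = 222768.
    Write x = 7657 + 13923·t and substitute into x ≡ 6 (mod 16): 13923·t ≡ 6 − 7657 = -7651 (mod 16).
    Reduce coefficients mod 16: 3·t ≡ 13 (mod 16).
    The inverse of 3 mod 16 is 11 (since 3·11 = 33 = 2·16 + 1), so t ≡ 11·13 = 143 ≡ 15 (mod 16).
    Then x = 7657 + 13923·15 = 216502, valid modulo lcm(13923, 16) = 222768: x ≡ 216502 (mod 222768).
Verify against each original: 216502 mod 13 = 0, 216502 mod 9 = 7, 216502 mod 7 = 6, 216502 mod 17 = 7, 216502 mod 16 = 6.

x ≡ 216502 (mod 222768).


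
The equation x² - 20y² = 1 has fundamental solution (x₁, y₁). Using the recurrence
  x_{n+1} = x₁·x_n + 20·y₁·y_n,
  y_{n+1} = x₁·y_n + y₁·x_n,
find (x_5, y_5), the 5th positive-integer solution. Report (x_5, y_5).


Step 1: Find the fundamental solution (x₁, y₁) of x² - 20y² = 1.
  Expand √20 as a continued fraction. a₀ = ⌊√20⌋ = 4; iterate m_{k+1} = d_k·a_k − m_k, d_{k+1} = (20 − m_{k+1}²)/d_k, a_{k+1} = ⌊(a₀ + m_{k+1})/d_{k+1}⌋ (starting m₀ = 0, d₀ = 1), with convergents p_k = a_k·p_{k-1} + p_{k-2}, q_k = a_k·q_{k-1} + q_{k-2} (p₋₁ = 1, q₋₁ = 0):
  k = 0: a₀ = 4; p₀/q₀ = 4/1; p₀² − 20·q₀² = 16 − 20 = -4.
  k = 1: m = 4, d = 4, a = ⌊(4 + 4)/4⌋ = 2; p/q = (2·4 + 1)/(2·1 + 0) = 9/2; p² − 20·q² = 81 − 80 = 1.
  The first convergent with p² − 20·q² = 1 gives the fundamental solution (x₁, y₁) = (9, 2).
Step 2: Apply the recurrence (x_{n+1}, y_{n+1}) = (x₁x_n + 20y₁y_n, x₁y_n + y₁x_n) repeatedly.
  From (x_1, y_1) = (9, 2): x_2 = 9·9 + 20·2·2 = 161; y_2 = 9·2 + 2·9 = 36.
  From (x_2, y_2) = (161, 36): x_3 = 9·161 + 20·2·36 = 2889; y_3 = 9·36 + 2·161 = 646.
  From (x_3, y_3) = (2889, 646): x_4 = 9·2889 + 20·2·646 = 51841; y_4 = 9·646 + 2·2889 = 11592.
  From (x_4, y_4) = (51841, 11592): x_5 = 9·51841 + 20·2·11592 = 930249; y_5 = 9·11592 + 2·51841 = 208010.
Step 3: Verify x_5² - 20·y_5² = 865363202001 - 865363202000 = 1 (should be 1). ✓

(x_1, y_1) = (9, 2); (x_5, y_5) = (930249, 208010).


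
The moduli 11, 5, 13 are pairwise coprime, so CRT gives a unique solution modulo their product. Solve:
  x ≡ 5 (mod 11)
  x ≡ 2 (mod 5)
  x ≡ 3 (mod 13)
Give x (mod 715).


Moduli 11, 5, 13 are pairwise coprime; by CRT there is a unique solution modulo M = 11 · 5 · 13 = 715.
Solve pairwise, accumulating the modulus:
  Start with x ≡ 5 (mod 11).
  Combine with x ≡ 2 (mod 5): since gcd(11, 5) = 1, we get a unique residue mod 55.
    Write x = 5 + 11·t and substitute into x ≡ 2 (mod 5): 11·t ≡ 2 − 5 = -3 (mod 5).
    Reduce coefficients mod 5: 1·t ≡ 2 (mod 5).
    So t ≡ 2 (mod 5).
    Then x = 5 + 11·2 = 27, valid modulo lcm(11, 5) = 55: x ≡ 27 (mod 55).
  Combine with x ≡ 3 (mod 13): since gcd(55, 13) = 1, we get a unique residue mod 715.
    Write x = 27 + 55·t and substitute into x ≡ 3 (mod 13): 55·t ≡ 3 − 27 = -24 (mod 13).
    Reduce coefficients mod 13: 3·t ≡ 2 (mod 13).
    The inverse of 3 mod 13 is 9 (since 3·9 = 27 = 2·13 + 1), so t ≡ 9·2 = 18 ≡ 5 (mod 13).
    Then x = 27 + 55·5 = 302, valid modulo lcm(55, 13) = 715: x ≡ 302 (mod 715).
Verify: 302 mod 11 = 5 ✓, 302 mod 5 = 2 ✓, 302 mod 13 = 3 ✓.

x ≡ 302 (mod 715).


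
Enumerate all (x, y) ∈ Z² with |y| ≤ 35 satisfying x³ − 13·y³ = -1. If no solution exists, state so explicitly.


The equation is x³ - 13y³ = -1. For fixed y, x³ = 13·y³ − 1, so a solution requires the RHS to be a perfect cube.
Strategy: iterate y from -35 to 35, compute RHS = 13·y³ − 1, and check whether it is a (positive or negative) perfect cube.
Check small values of y:
  y = 0: RHS = -1 = (-1)³ ⇒ x = -1 works.
  y = 1: RHS = 12 is not a perfect cube.
  y = -1: RHS = -14 is not a perfect cube.
  y = 2: RHS = 103 is not a perfect cube.
  y = -2: RHS = -105 is not a perfect cube.
  y = 3: RHS = 350 is not a perfect cube.
  y = -3: RHS = -352 is not a perfect cube.
Continuing the search up to |y| = 35 finds no further solutions beyond those listed.
Collected solutions: (-1, 0).

Solutions (with |y| ≤ 35): (-1, 0).


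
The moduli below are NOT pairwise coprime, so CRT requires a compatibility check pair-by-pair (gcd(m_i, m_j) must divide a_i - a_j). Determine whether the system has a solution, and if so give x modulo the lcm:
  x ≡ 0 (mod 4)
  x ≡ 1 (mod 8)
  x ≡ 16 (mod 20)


Moduli 4, 8, 20 are not pairwise coprime, so CRT works modulo lcm(m_i) when all pairwise compatibility conditions hold.
Pairwise compatibility: gcd(m_i, m_j) must divide a_i - a_j for every pair.
Merge one congruence at a time:
  Start: x ≡ 0 (mod 4).
  Combine with x ≡ 1 (mod 8): gcd(4, 8) = 4, and 1 - 0 = 1 is NOT divisible by 4.
    ⇒ system is inconsistent (no integer solution).

No solution (the system is inconsistent).


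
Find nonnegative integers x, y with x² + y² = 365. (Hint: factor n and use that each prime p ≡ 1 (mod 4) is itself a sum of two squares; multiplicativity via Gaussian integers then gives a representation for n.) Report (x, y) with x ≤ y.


Step 1: Factor n = 365 = 5 · 73.
Step 2: Check the mod-4 condition on each prime factor: 5 ≡ 1 (mod 4), exponent 1; 73 ≡ 1 (mod 4), exponent 1.
All primes ≡ 3 (mod 4) appear to even exponent (or don't appear), so by the two-squares theorem n IS expressible as a sum of two squares.
Step 3: Build a representation. Here n = 5 · 73 is a product of primes ≡ 1 (mod 4). Each prime p ≡ 1 (mod 4) is itself a sum of two squares; find a² by testing p − a² for a perfect square:
  5: 5 − 1² = 4 = 2² ⇒ 5 = 1² + 2².
  73: 73 − 1² = 72, 73 − 2² = 69, 73 − 3² = 64 = 8² ⇒ 73 = 3² + 8².
  Combine using the Brahmagupta–Fibonacci identity (a² + b²)(c² + d²) = (ac − bd)² + (ad + bc)² = (ac + bd)² + (ad − bc)²:
  5 · 73 = 365: from (1² + 2²)(3² + 8²), take (1·3 − 2·8, 1·8 + 2·3) = (3 − 16, 8 + 6) = (-13, 14); dropping signs (only squares matter) gives (13, 14); check 13² + 14² = 169 + 196 = 365 ✓.
Step 4: Order so x ≤ y and verify: 13² + 14² = 169 + 196 = 365 = n. ✓

n = 365 = 13² + 14² (one valid representation with x ≤ y).


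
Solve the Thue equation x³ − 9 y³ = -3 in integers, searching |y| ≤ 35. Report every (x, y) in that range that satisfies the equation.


The equation is x³ - 9y³ = -3. For fixed y, x³ = 9·y³ − 3, so a solution requires the RHS to be a perfect cube.
Strategy: iterate y from -35 to 35, compute RHS = 9·y³ − 3, and check whether it is a (positive or negative) perfect cube.
Check small values of y:
  y = 0: RHS = -3 is not a perfect cube.
  y = 1: RHS = 6 is not a perfect cube.
  y = -1: RHS = -12 is not a perfect cube.
  y = 2: RHS = 69 is not a perfect cube.
  y = -2: RHS = -75 is not a perfect cube.
  y = 3: RHS = 240 is not a perfect cube.
  y = -3: RHS = -246 is not a perfect cube.
Continuing the search up to |y| = 35 finds no solutions either.
No (x, y) in the scanned range satisfies the equation.

No integer solutions with |y| ≤ 35.


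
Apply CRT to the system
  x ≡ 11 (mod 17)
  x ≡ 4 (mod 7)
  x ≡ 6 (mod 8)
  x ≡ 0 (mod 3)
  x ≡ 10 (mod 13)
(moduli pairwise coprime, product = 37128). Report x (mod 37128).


Product of moduli M = 17 · 7 · 8 · 3 · 13 = 37128.
Merge one congruence at a time:
  Start: x ≡ 11 (mod 17).
  Combine with x ≡ 4 (mod 7); new modulus lcm = 119.
    Write x = 11 + 17·t and substitute into x ≡ 4 (mod 7): 17·t ≡ 4 − 11 = -7 (mod 7).
    Reduce coefficients mod 7: 3·t ≡ 0 (mod 7).
    The inverse of 3 mod 7 is 5 (since 3·5 = 15 = 2·7 + 1), so t ≡ 5·0 = 0 ≡ 0 (mod 7).
    Then x = 11 + 17·0 = 11, valid modulo lcm(17, 7) = 119: x ≡ 11 (mod 119).
  Combine with x ≡ 6 (mod 8); new modulus lcm = 952.
    Write x = 11 + 119·t and substitute into x ≡ 6 (mod 8): 119·t ≡ 6 − 11 = -5 (mod 8).
    Reduce coefficients mod 8: 7·t ≡ 3 (mod 8).
    The inverse of 7 mod 8 is 7 (since 7·7 = 49 = 6·8 + 1), so t ≡ 7·3 = 21 ≡ 5 (mod 8).
    Then x = 11 + 119·5 = 606, valid modulo lcm(119, 8) = 952: x ≡ 606 (mod 952).
  Combine with x ≡ 0 (mod 3); new modulus lcm = 2856.
    Write x = 606 + 952·t and substitute into x ≡ 0 (mod 3): 952·t ≡ 0 − 606 = -606 (mod 3).
    Reduce coefficients mod 3: 1·t ≡ 0 (mod 3).
    So t ≡ 0 (mod 3).
    Then x = 606 + 952·0 = 606, valid modulo lcm(952, 3) = 2856: x ≡ 606 (mod 2856).
  Combine with x ≡ 10 (mod 13); new modulus lcm = 37128.
    Write x = 606 + 2856·t and substitute into x ≡ 10 (mod 13): 2856·t ≡ 10 − 606 = -596 (mod 13).
    Reduce coefficients mod 13: 9·t ≡ 2 (mod 13).
    The inverse of 9 mod 13 is 3 (since 9·3 = 27 = 2·13 + 1), so t ≡ 3·2 = 6 ≡ 6 (mod 13).
    Then x = 606 + 2856·6 = 17742, valid modulo lcm(2856, 13) = 37128: x ≡ 17742 (mod 37128).
Verify against each original: 17742 mod 17 = 11, 17742 mod 7 = 4, 17742 mod 8 = 6, 17742 mod 3 = 0, 17742 mod 13 = 10.

x ≡ 17742 (mod 37128).


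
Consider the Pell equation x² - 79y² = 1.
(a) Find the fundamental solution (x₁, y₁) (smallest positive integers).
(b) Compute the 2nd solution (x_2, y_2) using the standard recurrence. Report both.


Step 1: Find the fundamental solution (x₁, y₁) of x² - 79y² = 1.
  Expand √79 as a continued fraction. a₀ = ⌊√79⌋ = 8; iterate m_{k+1} = d_k·a_k − m_k, d_{k+1} = (79 − m_{k+1}²)/d_k, a_{k+1} = ⌊(a₀ + m_{k+1})/d_{k+1}⌋ (starting m₀ = 0, d₀ = 1), with convergents p_k = a_k·p_{k-1} + p_{k-2}, q_k = a_k·q_{k-1} + q_{k-2} (p₋₁ = 1, q₋₁ = 0):
  k = 0: a₀ = 8; p₀/q₀ = 8/1; p₀² − 79·q₀² = 64 − 79 = -15.
  k = 1: m = 8, d = 15, a = ⌊(8 + 8)/15⌋ = 1; p/q = (1·8 + 1)/(1·1 + 0) = 9/1; p² − 79·q² = 81 − 79 = 2.
  k = 2: m = 7, d = 2, a = ⌊(8 + 7)/2⌋ = 7; p/q = (7·9 + 8)/(7·1 + 1) = 71/8; p² − 79·q² = 5041 − 5056 = -15.
  k = 3: m = 7, d = 15, a = ⌊(8 + 7)/15⌋ = 1; p/q = (1·71 + 9)/(1·8 + 1) = 80/9; p² − 79·q² = 6400 − 6399 = 1.
  The first convergent with p² − 79·q² = 1 gives the fundamental solution (x₁, y₁) = (80, 9).
Step 2: Apply the recurrence (x_{n+1}, y_{n+1}) = (x₁x_n + 79y₁y_n, x₁y_n + y₁x_n) repeatedly.
  From (x_1, y_1) = (80, 9): x_2 = 80·80 + 79·9·9 = 12799; y_2 = 80·9 + 9·80 = 1440.
Step 3: Verify x_2² - 79·y_2² = 163814401 - 163814400 = 1 (should be 1). ✓

(x_1, y_1) = (80, 9); (x_2, y_2) = (12799, 1440).


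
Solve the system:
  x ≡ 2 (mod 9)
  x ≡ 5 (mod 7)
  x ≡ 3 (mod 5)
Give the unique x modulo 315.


Moduli 9, 7, 5 are pairwise coprime; by CRT there is a unique solution modulo M = 9 · 7 · 5 = 315.
Solve pairwise, accumulating the modulus:
  Start with x ≡ 2 (mod 9).
  Combine with x ≡ 5 (mod 7): since gcd(9, 7) = 1, we get a unique residue mod 63.
    Write x = 2 + 9·t and substitute into x ≡ 5 (mod 7): 9·t ≡ 5 − 2 = 3 (mod 7).
    Reduce coefficients mod 7: 2·t ≡ 3 (mod 7).
    The inverse of 2 mod 7 is 4 (since 2·4 = 8 = 1·7 + 1), so t ≡ 4·3 = 12 ≡ 5 (mod 7).
    Then x = 2 + 9·5 = 47, valid modulo lcm(9, 7) = 63: x ≡ 47 (mod 63).
  Combine with x ≡ 3 (mod 5): since gcd(63, 5) = 1, we get a unique residue mod 315.
    Write x = 47 + 63·t and substitute into x ≡ 3 (mod 5): 63·t ≡ 3 − 47 = -44 (mod 5).
    Reduce coefficients mod 5: 3·t ≡ 1 (mod 5).
    The inverse of 3 mod 5 is 2 (since 3·2 = 6 = 1·5 + 1), so t ≡ 2·1 = 2 ≡ 2 (mod 5).
    Then x = 47 + 63·2 = 173, valid modulo lcm(63, 5) = 315: x ≡ 173 (mod 315).
Verify: 173 mod 9 = 2 ✓, 173 mod 7 = 5 ✓, 173 mod 5 = 3 ✓.

x ≡ 173 (mod 315).


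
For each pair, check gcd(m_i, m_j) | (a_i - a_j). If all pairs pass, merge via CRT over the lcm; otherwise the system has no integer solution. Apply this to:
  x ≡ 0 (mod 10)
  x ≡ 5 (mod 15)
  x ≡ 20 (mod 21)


Moduli 10, 15, 21 are not pairwise coprime, so CRT works modulo lcm(m_i) when all pairwise compatibility conditions hold.
Pairwise compatibility: gcd(m_i, m_j) must divide a_i - a_j for every pair.
Merge one congruence at a time:
  Start: x ≡ 0 (mod 10).
  Combine with x ≡ 5 (mod 15): gcd(10, 15) = 5; 5 - 0 = 5, which IS divisible by 5, so compatible.
    Write x = 0 + 10·t and substitute into x ≡ 5 (mod 15): 10·t ≡ 5 − 0 = 5 (mod 15).
    Divide the congruence (and modulus) by g = 5: 2·t ≡ 1 (mod 3).
    The inverse of 2 mod 3 is 2 (since 2·2 = 4 = 1·3 + 1), so t ≡ 2·1 = 2 ≡ 2 (mod 3).
    Then x = 0 + 10·2 = 20, valid modulo lcm(10, 15) = 30: x ≡ 20 (mod 30).
  Combine with x ≡ 20 (mod 21): gcd(30, 21) = 3; 20 - 20 = 0, which IS divisible by 3, so compatible.
    Write x = 20 + 30·t and substitute into x ≡ 20 (mod 21): 30·t ≡ 20 − 20 = 0 (mod 21).
    Divide the congruence (and modulus) by g = 3: 10·t ≡ 0 (mod 7).
    Reduce coefficients mod 7: 3·t ≡ 0 (mod 7).
    The inverse of 3 mod 7 is 5 (since 3·5 = 15 = 2·7 + 1), so t ≡ 5·0 = 0 ≡ 0 (mod 7).
    Then x = 20 + 30·0 = 20, valid modulo lcm(30, 21) = 210: x ≡ 20 (mod 210).
Verify: 20 mod 10 = 0, 20 mod 15 = 5, 20 mod 21 = 20.

x ≡ 20 (mod 210).


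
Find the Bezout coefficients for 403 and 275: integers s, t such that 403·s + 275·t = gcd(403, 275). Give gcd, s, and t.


Euclidean algorithm on (403, 275) — divide until remainder is 0:
  403 = 1 · 275 + 128
  275 = 2 · 128 + 19
  128 = 6 · 19 + 14
  19 = 1 · 14 + 5
  14 = 2 · 5 + 4
  5 = 1 · 4 + 1
  4 = 4 · 1 + 0
gcd(403, 275) = 1.
Track Bezout coefficients alongside the remainders: start with r₀ = 403 = a·1 + b·0 (s = 1, t = 0) and r₁ = 275 = a·0 + b·1 (s = 0, t = 1); each new remainder r_{k+1} = r_{k-1} − q_k·r_k inherits s_{k+1} = s_{k-1} − q_k·s_k, t_{k+1} = t_{k-1} − q_k·t_k, so r_k = a·s_k + b·t_k at every step:
  q = 1: r = 128, s = 1 − 1·0 = 1, t = 0 − 1·1 = -1  (check: 403·1 + 275·(-1) = 128)
  q = 2: r = 19, s = 0 − 2·1 = -2, t = 1 − 2·(-1) = 3  (check: 403·(-2) + 275·3 = 19)
  q = 6: r = 14, s = 1 − 6·(-2) = 13, t = -1 − 6·3 = -19  (check: 403·13 + 275·(-19) = 14)
  q = 1: r = 5, s = -2 − 1·13 = -15, t = 3 − 1·(-19) = 22  (check: 403·(-15) + 275·22 = 5)
  q = 2: r = 4, s = 13 − 2·(-15) = 43, t = -19 − 2·22 = -63  (check: 403·43 + 275·(-63) = 4)
  q = 1: r = 1, s = -15 − 1·43 = -58, t = 22 − 1·(-63) = 85  (check: 403·(-58) + 275·85 = 1)
The row with r = 1 (the gcd) gives the Bezout coefficients s = -58, t = 85.
Result: 403 · (-58) + 275 · (85) = 1.

gcd(403, 275) = 1; s = -58, t = 85 (check: 403·(-58) + 275·85 = 1).


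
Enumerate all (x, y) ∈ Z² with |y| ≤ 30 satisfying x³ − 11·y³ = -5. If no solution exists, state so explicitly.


The equation is x³ - 11y³ = -5. For fixed y, x³ = 11·y³ − 5, so a solution requires the RHS to be a perfect cube.
Strategy: iterate y from -30 to 30, compute RHS = 11·y³ − 5, and check whether it is a (positive or negative) perfect cube.
Check small values of y:
  y = 0: RHS = -5 is not a perfect cube.
  y = 1: RHS = 6 is not a perfect cube.
  y = -1: RHS = -16 is not a perfect cube.
  y = 2: RHS = 83 is not a perfect cube.
  y = -2: RHS = -93 is not a perfect cube.
  y = 3: RHS = 292 is not a perfect cube.
  y = -3: RHS = -302 is not a perfect cube.
Continuing the search up to |y| = 30 finds no solutions either.
No (x, y) in the scanned range satisfies the equation.

No integer solutions with |y| ≤ 30.


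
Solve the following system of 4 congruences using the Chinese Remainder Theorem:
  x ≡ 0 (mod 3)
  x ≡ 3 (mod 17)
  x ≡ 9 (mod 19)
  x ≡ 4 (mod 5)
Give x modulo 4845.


Product of moduli M = 3 · 17 · 19 · 5 = 4845.
Merge one congruence at a time:
  Start: x ≡ 0 (mod 3).
  Combine with x ≡ 3 (mod 17); new modulus lcm = 51.
    Write x = 0 + 3·t and substitute into x ≡ 3 (mod 17): 3·t ≡ 3 − 0 = 3 (mod 17).
    The inverse of 3 mod 17 is 6 (since 3·6 = 18 = 1·17 + 1), so t ≡ 6·3 = 18 ≡ 1 (mod 17).
    Then x = 0 + 3·1 = 3, valid modulo lcm(3, 17) = 51: x ≡ 3 (mod 51).
  Combine with x ≡ 9 (mod 19); new modulus lcm = 969.
    Write x = 3 + 51·t and substitute into x ≡ 9 (mod 19): 51·t ≡ 9 − 3 = 6 (mod 19).
    Reduce coefficients mod 19: 13·t ≡ 6 (mod 19).
    The inverse of 13 mod 19 is 3 (since 13·3 = 39 = 2·19 + 1), so t ≡ 3·6 = 18 ≡ 18 (mod 19).
    Then x = 3 + 51·18 = 921, valid modulo lcm(51, 19) = 969: x ≡ 921 (mod 969).
  Combine with x ≡ 4 (mod 5); new modulus lcm = 4845.
    Write x = 921 + 969·t and substitute into x ≡ 4 (mod 5): 969·t ≡ 4 − 921 = -917 (mod 5).
    Reduce coefficients mod 5: 4·t ≡ 3 (mod 5).
    The inverse of 4 mod 5 is 4 (since 4·4 = 16 = 3·5 + 1), so t ≡ 4·3 = 12 ≡ 2 (mod 5).
    Then x = 921 + 969·2 = 2859, valid modulo lcm(969, 5) = 4845: x ≡ 2859 (mod 4845).
Verify against each original: 2859 mod 3 = 0, 2859 mod 17 = 3, 2859 mod 19 = 9, 2859 mod 5 = 4.

x ≡ 2859 (mod 4845).


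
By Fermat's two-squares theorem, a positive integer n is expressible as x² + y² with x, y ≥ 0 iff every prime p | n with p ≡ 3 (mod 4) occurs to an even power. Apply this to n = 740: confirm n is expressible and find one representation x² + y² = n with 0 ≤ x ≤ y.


Step 1: Factor n = 740 = 2^2 · 5 · 37.
Step 2: Check the mod-4 condition on each prime factor: 2 = 2 (special); 5 ≡ 1 (mod 4), exponent 1; 37 ≡ 1 (mod 4), exponent 1.
All primes ≡ 3 (mod 4) appear to even exponent (or don't appear), so by the two-squares theorem n IS expressible as a sum of two squares.
Step 3: Build a representation. Group n = k² · m with k = 2 and m = 5 · 37 = 185 (a product of primes ≡ 1 (mod 4)); a representation of m scales to one of n via (k·x)² + (k·y)² = k²(x² + y²). Each prime p ≡ 1 (mod 4) is itself a sum of two squares; find a² by testing p − a² for a perfect square:
  5: 5 − 1² = 4 = 2² ⇒ 5 = 1² + 2².
  37: 37 − 1² = 36 = 6² ⇒ 37 = 1² + 6².
  Combine using the Brahmagupta–Fibonacci identity (a² + b²)(c² + d²) = (ac − bd)² + (ad + bc)² = (ac + bd)² + (ad − bc)²:
  5 · 37 = 185: from (1² + 2²)(1² + 6²), take (1·1 − 2·6, 1·6 + 2·1) = (1 − 12, 6 + 2) = (-11, 8); dropping signs (only squares matter) gives (11, 8); check 11² + 8² = 121 + 64 = 185 ✓.
  Scale by k = 2: (2·11, 2·8) = (22, 16).
Step 4: Order so x ≤ y and verify: 16² + 22² = 256 + 484 = 740 = n. ✓

n = 740 = 16² + 22² (one valid representation with x ≤ y).


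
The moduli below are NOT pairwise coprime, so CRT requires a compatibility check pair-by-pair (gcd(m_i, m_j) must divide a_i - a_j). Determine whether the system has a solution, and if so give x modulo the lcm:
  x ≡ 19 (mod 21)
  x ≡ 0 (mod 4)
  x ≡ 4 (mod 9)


Moduli 21, 4, 9 are not pairwise coprime, so CRT works modulo lcm(m_i) when all pairwise compatibility conditions hold.
Pairwise compatibility: gcd(m_i, m_j) must divide a_i - a_j for every pair.
Merge one congruence at a time:
  Start: x ≡ 19 (mod 21).
  Combine with x ≡ 0 (mod 4): gcd(21, 4) = 1; 0 - 19 = -19, which IS divisible by 1, so compatible.
    Write x = 19 + 21·t and substitute into x ≡ 0 (mod 4): 21·t ≡ 0 − 19 = -19 (mod 4).
    Reduce coefficients mod 4: 1·t ≡ 1 (mod 4).
    So t ≡ 1 (mod 4).
    Then x = 19 + 21·1 = 40, valid modulo lcm(21, 4) = 84: x ≡ 40 (mod 84).
  Combine with x ≡ 4 (mod 9): gcd(84, 9) = 3; 4 - 40 = -36, which IS divisible by 3, so compatible.
    Write x = 40 + 84·t and substitute into x ≡ 4 (mod 9): 84·t ≡ 4 − 40 = -36 (mod 9).
    Divide the congruence (and modulus) by g = 3: 28·t ≡ -12 (mod 3).
    Reduce coefficients mod 3: 1·t ≡ 0 (mod 3).
    So t ≡ 0 (mod 3).
    Then x = 40 + 84·0 = 40, valid modulo lcm(84, 9) = 252: x ≡ 40 (mod 252).
Verify: 40 mod 21 = 19, 40 mod 4 = 0, 40 mod 9 = 4.

x ≡ 40 (mod 252).


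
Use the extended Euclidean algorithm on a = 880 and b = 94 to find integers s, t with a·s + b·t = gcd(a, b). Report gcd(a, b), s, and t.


Euclidean algorithm on (880, 94) — divide until remainder is 0:
  880 = 9 · 94 + 34
  94 = 2 · 34 + 26
  34 = 1 · 26 + 8
  26 = 3 · 8 + 2
  8 = 4 · 2 + 0
gcd(880, 94) = 2.
Track Bezout coefficients alongside the remainders: start with r₀ = 880 = a·1 + b·0 (s = 1, t = 0) and r₁ = 94 = a·0 + b·1 (s = 0, t = 1); each new remainder r_{k+1} = r_{k-1} − q_k·r_k inherits s_{k+1} = s_{k-1} − q_k·s_k, t_{k+1} = t_{k-1} − q_k·t_k, so r_k = a·s_k + b·t_k at every step:
  q = 9: r = 34, s = 1 − 9·0 = 1, t = 0 − 9·1 = -9  (check: 880·1 + 94·(-9) = 34)
  q = 2: r = 26, s = 0 − 2·1 = -2, t = 1 − 2·(-9) = 19  (check: 880·(-2) + 94·19 = 26)
  q = 1: r = 8, s = 1 − 1·(-2) = 3, t = -9 − 1·19 = -28  (check: 880·3 + 94·(-28) = 8)
  q = 3: r = 2, s = -2 − 3·3 = -11, t = 19 − 3·(-28) = 103  (check: 880·(-11) + 94·103 = 2)
The row with r = 2 (the gcd) gives the Bezout coefficients s = -11, t = 103.
Result: 880 · (-11) + 94 · (103) = 2.

gcd(880, 94) = 2; s = -11, t = 103 (check: 880·(-11) + 94·103 = 2).


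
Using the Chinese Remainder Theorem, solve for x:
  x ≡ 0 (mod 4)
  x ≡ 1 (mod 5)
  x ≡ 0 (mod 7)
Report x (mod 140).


Moduli 4, 5, 7 are pairwise coprime; by CRT there is a unique solution modulo M = 4 · 5 · 7 = 140.
Solve pairwise, accumulating the modulus:
  Start with x ≡ 0 (mod 4).
  Combine with x ≡ 1 (mod 5): since gcd(4, 5) = 1, we get a unique residue mod 20.
    Write x = 0 + 4·t and substitute into x ≡ 1 (mod 5): 4·t ≡ 1 − 0 = 1 (mod 5).
    The inverse of 4 mod 5 is 4 (since 4·4 = 16 = 3·5 + 1), so t ≡ 4·1 = 4 ≡ 4 (mod 5).
    Then x = 0 + 4·4 = 16, valid modulo lcm(4, 5) = 20: x ≡ 16 (mod 20).
  Combine with x ≡ 0 (mod 7): since gcd(20, 7) = 1, we get a unique residue mod 140.
    Write x = 16 + 20·t and substitute into x ≡ 0 (mod 7): 20·t ≡ 0 − 16 = -16 (mod 7).
    Reduce coefficients mod 7: 6·t ≡ 5 (mod 7).
    The inverse of 6 mod 7 is 6 (since 6·6 = 36 = 5·7 + 1), so t ≡ 6·5 = 30 ≡ 2 (mod 7).
    Then x = 16 + 20·2 = 56, valid modulo lcm(20, 7) = 140: x ≡ 56 (mod 140).
Verify: 56 mod 4 = 0 ✓, 56 mod 5 = 1 ✓, 56 mod 7 = 0 ✓.

x ≡ 56 (mod 140).


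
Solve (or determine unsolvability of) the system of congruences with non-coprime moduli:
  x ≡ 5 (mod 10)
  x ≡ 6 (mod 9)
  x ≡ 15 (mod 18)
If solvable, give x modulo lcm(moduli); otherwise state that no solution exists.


Moduli 10, 9, 18 are not pairwise coprime, so CRT works modulo lcm(m_i) when all pairwise compatibility conditions hold.
Pairwise compatibility: gcd(m_i, m_j) must divide a_i - a_j for every pair.
Merge one congruence at a time:
  Start: x ≡ 5 (mod 10).
  Combine with x ≡ 6 (mod 9): gcd(10, 9) = 1; 6 - 5 = 1, which IS divisible by 1, so compatible.
    Write x = 5 + 10·t and substitute into x ≡ 6 (mod 9): 10·t ≡ 6 − 5 = 1 (mod 9).
    Reduce coefficients mod 9: 1·t ≡ 1 (mod 9).
    So t ≡ 1 (mod 9).
    Then x = 5 + 10·1 = 15, valid modulo lcm(10, 9) = 90: x ≡ 15 (mod 90).
  Combine with x ≡ 15 (mod 18): gcd(90, 18) = 18; 15 - 15 = 0, which IS divisible by 18, so compatible.
    Write x = 15 + 90·t and substitute into x ≡ 15 (mod 18): 90·t ≡ 15 − 15 = 0 (mod 18).
    Divide the congruence (and modulus) by g = 18: 5·t ≡ 0 (mod 1).
    Modulo 1 every t works; take t = 0.
    Then x = 15 + 90·0 = 15, valid modulo lcm(90, 18) = 90: x ≡ 15 (mod 90).
Verify: 15 mod 10 = 5, 15 mod 9 = 6, 15 mod 18 = 15.

x ≡ 15 (mod 90).


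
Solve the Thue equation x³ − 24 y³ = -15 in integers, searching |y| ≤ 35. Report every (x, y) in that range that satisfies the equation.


The equation is x³ - 24y³ = -15. For fixed y, x³ = 24·y³ − 15, so a solution requires the RHS to be a perfect cube.
Strategy: iterate y from -35 to 35, compute RHS = 24·y³ − 15, and check whether it is a (positive or negative) perfect cube.
Check small values of y:
  y = 0: RHS = -15 is not a perfect cube.
  y = 1: RHS = 9 is not a perfect cube.
  y = -1: RHS = -39 is not a perfect cube.
  y = 2: RHS = 177 is not a perfect cube.
  y = -2: RHS = -207 is not a perfect cube.
  y = 3: RHS = 633 is not a perfect cube.
  y = -3: RHS = -663 is not a perfect cube.
Continuing the search up to |y| = 35 finds no solutions either.
No (x, y) in the scanned range satisfies the equation.

No integer solutions with |y| ≤ 35.


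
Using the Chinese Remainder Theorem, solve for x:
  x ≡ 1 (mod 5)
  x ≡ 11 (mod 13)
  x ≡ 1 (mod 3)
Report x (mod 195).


Moduli 5, 13, 3 are pairwise coprime; by CRT there is a unique solution modulo M = 5 · 13 · 3 = 195.
Solve pairwise, accumulating the modulus:
  Start with x ≡ 1 (mod 5).
  Combine with x ≡ 11 (mod 13): since gcd(5, 13) = 1, we get a unique residue mod 65.
    Write x = 1 + 5·t and substitute into x ≡ 11 (mod 13): 5·t ≡ 11 − 1 = 10 (mod 13).
    The inverse of 5 mod 13 is 8 (since 5·8 = 40 = 3·13 + 1), so t ≡ 8·10 = 80 ≡ 2 (mod 13).
    Then x = 1 + 5·2 = 11, valid modulo lcm(5, 13) = 65: x ≡ 11 (mod 65).
  Combine with x ≡ 1 (mod 3): since gcd(65, 3) = 1, we get a unique residue mod 195.
    Write x = 11 + 65·t and substitute into x ≡ 1 (mod 3): 65·t ≡ 1 − 11 = -10 (mod 3).
    Reduce coefficients mod 3: 2·t ≡ 2 (mod 3).
    The inverse of 2 mod 3 is 2 (since 2·2 = 4 = 1·3 + 1), so t ≡ 2·2 = 4 ≡ 1 (mod 3).
    Then x = 11 + 65·1 = 76, valid modulo lcm(65, 3) = 195: x ≡ 76 (mod 195).
Verify: 76 mod 5 = 1 ✓, 76 mod 13 = 11 ✓, 76 mod 3 = 1 ✓.

x ≡ 76 (mod 195).


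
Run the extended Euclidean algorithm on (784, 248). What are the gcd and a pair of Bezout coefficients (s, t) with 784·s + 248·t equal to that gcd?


Euclidean algorithm on (784, 248) — divide until remainder is 0:
  784 = 3 · 248 + 40
  248 = 6 · 40 + 8
  40 = 5 · 8 + 0
gcd(784, 248) = 8.
Track Bezout coefficients alongside the remainders: start with r₀ = 784 = a·1 + b·0 (s = 1, t = 0) and r₁ = 248 = a·0 + b·1 (s = 0, t = 1); each new remainder r_{k+1} = r_{k-1} − q_k·r_k inherits s_{k+1} = s_{k-1} − q_k·s_k, t_{k+1} = t_{k-1} − q_k·t_k, so r_k = a·s_k + b·t_k at every step:
  q = 3: r = 40, s = 1 − 3·0 = 1, t = 0 − 3·1 = -3  (check: 784·1 + 248·(-3) = 40)
  q = 6: r = 8, s = 0 − 6·1 = -6, t = 1 − 6·(-3) = 19  (check: 784·(-6) + 248·19 = 8)
The row with r = 8 (the gcd) gives the Bezout coefficients s = -6, t = 19.
Result: 784 · (-6) + 248 · (19) = 8.

gcd(784, 248) = 8; s = -6, t = 19 (check: 784·(-6) + 248·19 = 8).


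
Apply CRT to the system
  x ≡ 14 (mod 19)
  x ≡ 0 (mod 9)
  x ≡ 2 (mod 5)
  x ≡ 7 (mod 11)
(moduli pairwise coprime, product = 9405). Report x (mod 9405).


Product of moduli M = 19 · 9 · 5 · 11 = 9405.
Merge one congruence at a time:
  Start: x ≡ 14 (mod 19).
  Combine with x ≡ 0 (mod 9); new modulus lcm = 171.
    Write x = 14 + 19·t and substitute into x ≡ 0 (mod 9): 19·t ≡ 0 − 14 = -14 (mod 9).
    Reduce coefficients mod 9: 1·t ≡ 4 (mod 9).
    So t ≡ 4 (mod 9).
    Then x = 14 + 19·4 = 90, valid modulo lcm(19, 9) = 171: x ≡ 90 (mod 171).
  Combine with x ≡ 2 (mod 5); new modulus lcm = 855.
    Write x = 90 + 171·t and substitute into x ≡ 2 (mod 5): 171·t ≡ 2 − 90 = -88 (mod 5).
    Reduce coefficients mod 5: 1·t ≡ 2 (mod 5).
    So t ≡ 2 (mod 5).
    Then x = 90 + 171·2 = 432, valid modulo lcm(171, 5) = 855: x ≡ 432 (mod 855).
  Combine with x ≡ 7 (mod 11); new modulus lcm = 9405.
    Write x = 432 + 855·t and substitute into x ≡ 7 (mod 11): 855·t ≡ 7 − 432 = -425 (mod 11).
    Reduce coefficients mod 11: 8·t ≡ 4 (mod 11).
    The inverse of 8 mod 11 is 7 (since 8·7 = 56 = 5·11 + 1), so t ≡ 7·4 = 28 ≡ 6 (mod 11).
    Then x = 432 + 855·6 = 5562, valid modulo lcm(855, 11) = 9405: x ≡ 5562 (mod 9405).
Verify against each original: 5562 mod 19 = 14, 5562 mod 9 = 0, 5562 mod 5 = 2, 5562 mod 11 = 7.

x ≡ 5562 (mod 9405).


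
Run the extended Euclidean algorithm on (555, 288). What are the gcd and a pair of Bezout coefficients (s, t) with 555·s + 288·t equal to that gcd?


Euclidean algorithm on (555, 288) — divide until remainder is 0:
  555 = 1 · 288 + 267
  288 = 1 · 267 + 21
  267 = 12 · 21 + 15
  21 = 1 · 15 + 6
  15 = 2 · 6 + 3
  6 = 2 · 3 + 0
gcd(555, 288) = 3.
Track Bezout coefficients alongside the remainders: start with r₀ = 555 = a·1 + b·0 (s = 1, t = 0) and r₁ = 288 = a·0 + b·1 (s = 0, t = 1); each new remainder r_{k+1} = r_{k-1} − q_k·r_k inherits s_{k+1} = s_{k-1} − q_k·s_k, t_{k+1} = t_{k-1} − q_k·t_k, so r_k = a·s_k + b·t_k at every step:
  q = 1: r = 267, s = 1 − 1·0 = 1, t = 0 − 1·1 = -1  (check: 555·1 + 288·(-1) = 267)
  q = 1: r = 21, s = 0 − 1·1 = -1, t = 1 − 1·(-1) = 2  (check: 555·(-1) + 288·2 = 21)
  q = 12: r = 15, s = 1 − 12·(-1) = 13, t = -1 − 12·2 = -25  (check: 555·13 + 288·(-25) = 15)
  q = 1: r = 6, s = -1 − 1·13 = -14, t = 2 − 1·(-25) = 27  (check: 555·(-14) + 288·27 = 6)
  q = 2: r = 3, s = 13 − 2·(-14) = 41, t = -25 − 2·27 = -79  (check: 555·41 + 288·(-79) = 3)
The row with r = 3 (the gcd) gives the Bezout coefficients s = 41, t = -79.
Result: 555 · (41) + 288 · (-79) = 3.

gcd(555, 288) = 3; s = 41, t = -79 (check: 555·41 + 288·(-79) = 3).


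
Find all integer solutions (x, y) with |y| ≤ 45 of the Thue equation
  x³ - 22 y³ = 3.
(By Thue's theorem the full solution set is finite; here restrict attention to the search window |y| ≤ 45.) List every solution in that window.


The equation is x³ - 22y³ = 3. For fixed y, x³ = 22·y³ + 3, so a solution requires the RHS to be a perfect cube.
Strategy: iterate y from -45 to 45, compute RHS = 22·y³ + 3, and check whether it is a (positive or negative) perfect cube.
Check small values of y:
  y = 0: RHS = 3 is not a perfect cube.
  y = 1: RHS = 25 is not a perfect cube.
  y = -1: RHS = -19 is not a perfect cube.
  y = 2: RHS = 179 is not a perfect cube.
  y = -2: RHS = -173 is not a perfect cube.
  y = 3: RHS = 597 is not a perfect cube.
  y = -3: RHS = -591 is not a perfect cube.
Continuing the search up to |y| = 45 finds no solutions either.
No (x, y) in the scanned range satisfies the equation.

No integer solutions with |y| ≤ 45.


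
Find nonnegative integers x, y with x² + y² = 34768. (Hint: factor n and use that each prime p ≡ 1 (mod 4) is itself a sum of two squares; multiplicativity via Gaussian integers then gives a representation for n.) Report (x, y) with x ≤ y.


Step 1: Factor n = 34768 = 2^4 · 41 · 53.
Step 2: Check the mod-4 condition on each prime factor: 2 = 2 (special); 41 ≡ 1 (mod 4), exponent 1; 53 ≡ 1 (mod 4), exponent 1.
All primes ≡ 3 (mod 4) appear to even exponent (or don't appear), so by the two-squares theorem n IS expressible as a sum of two squares.
Step 3: Build a representation. Group n = k² · m with k = 4 and m = 41 · 53 = 2173 (a product of primes ≡ 1 (mod 4)); a representation of m scales to one of n via (k·x)² + (k·y)² = k²(x² + y²). Each prime p ≡ 1 (mod 4) is itself a sum of two squares; find a² by testing p − a² for a perfect square:
  41: 41 − 1² = 40, 41 − 2² = 37, 41 − 3² = 32, 41 − 4² = 25 = 5² ⇒ 41 = 4² + 5².
  53: 53 − 1² = 52, 53 − 2² = 49 = 7² ⇒ 53 = 2² + 7².
  Combine using the Brahmagupta–Fibonacci identity (a² + b²)(c² + d²) = (ac − bd)² + (ad + bc)² = (ac + bd)² + (ad − bc)²:
  41 · 53 = 2173: from (4² + 5²)(2² + 7²), take (4·2 − 5·7, 4·7 + 5·2) = (8 − 35, 28 + 10) = (-27, 38); dropping signs (only squares matter) gives (27, 38); check 27² + 38² = 729 + 1444 = 2173 ✓.
  Scale by k = 4: (4·27, 4·38) = (108, 152).
Step 4: Order so x ≤ y and verify: 108² + 152² = 11664 + 23104 = 34768 = n. ✓

n = 34768 = 108² + 152² (one valid representation with x ≤ y).


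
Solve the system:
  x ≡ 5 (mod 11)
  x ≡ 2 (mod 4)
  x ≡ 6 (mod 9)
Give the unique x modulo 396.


Moduli 11, 4, 9 are pairwise coprime; by CRT there is a unique solution modulo M = 11 · 4 · 9 = 396.
Solve pairwise, accumulating the modulus:
  Start with x ≡ 5 (mod 11).
  Combine with x ≡ 2 (mod 4): since gcd(11, 4) = 1, we get a unique residue mod 44.
    Write x = 5 + 11·t and substitute into x ≡ 2 (mod 4): 11·t ≡ 2 − 5 = -3 (mod 4).
    Reduce coefficients mod 4: 3·t ≡ 1 (mod 4).
    The inverse of 3 mod 4 is 3 (since 3·3 = 9 = 2·4 + 1), so t ≡ 3·1 = 3 ≡ 3 (mod 4).
    Then x = 5 + 11·3 = 38, valid modulo lcm(11, 4) = 44: x ≡ 38 (mod 44).
  Combine with x ≡ 6 (mod 9): since gcd(44, 9) = 1, we get a unique residue mod 396.
    Write x = 38 + 44·t and substitute into x ≡ 6 (mod 9): 44·t ≡ 6 − 38 = -32 (mod 9).
    Reduce coefficients mod 9: 8·t ≡ 4 (mod 9).
    The inverse of 8 mod 9 is 8 (since 8·8 = 64 = 7·9 + 1), so t ≡ 8·4 = 32 ≡ 5 (mod 9).
    Then x = 38 + 44·5 = 258, valid modulo lcm(44, 9) = 396: x ≡ 258 (mod 396).
Verify: 258 mod 11 = 5 ✓, 258 mod 4 = 2 ✓, 258 mod 9 = 6 ✓.

x ≡ 258 (mod 396).


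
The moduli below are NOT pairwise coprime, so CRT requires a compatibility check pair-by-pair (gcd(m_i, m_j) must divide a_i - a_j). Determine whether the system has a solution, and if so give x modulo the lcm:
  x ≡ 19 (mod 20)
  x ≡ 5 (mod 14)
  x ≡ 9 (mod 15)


Moduli 20, 14, 15 are not pairwise coprime, so CRT works modulo lcm(m_i) when all pairwise compatibility conditions hold.
Pairwise compatibility: gcd(m_i, m_j) must divide a_i - a_j for every pair.
Merge one congruence at a time:
  Start: x ≡ 19 (mod 20).
  Combine with x ≡ 5 (mod 14): gcd(20, 14) = 2; 5 - 19 = -14, which IS divisible by 2, so compatible.
    Write x = 19 + 20·t and substitute into x ≡ 5 (mod 14): 20·t ≡ 5 − 19 = -14 (mod 14).
    Divide the congruence (and modulus) by g = 2: 10·t ≡ -7 (mod 7).
    Reduce coefficients mod 7: 3·t ≡ 0 (mod 7).
    The inverse of 3 mod 7 is 5 (since 3·5 = 15 = 2·7 + 1), so t ≡ 5·0 = 0 ≡ 0 (mod 7).
    Then x = 19 + 20·0 = 19, valid modulo lcm(20, 14) = 140: x ≡ 19 (mod 140).
  Combine with x ≡ 9 (mod 15): gcd(140, 15) = 5; 9 - 19 = -10, which IS divisible by 5, so compatible.
    Write x = 19 + 140·t and substitute into x ≡ 9 (mod 15): 140·t ≡ 9 − 19 = -10 (mod 15).
    Divide the congruence (and modulus) by g = 5: 28·t ≡ -2 (mod 3).
    Reduce coefficients mod 3: 1·t ≡ 1 (mod 3).
    So t ≡ 1 (mod 3).
    Then x = 19 + 140·1 = 159, valid modulo lcm(140, 15) = 420: x ≡ 159 (mod 420).
Verify: 159 mod 20 = 19, 159 mod 14 = 5, 159 mod 15 = 9.

x ≡ 159 (mod 420).
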